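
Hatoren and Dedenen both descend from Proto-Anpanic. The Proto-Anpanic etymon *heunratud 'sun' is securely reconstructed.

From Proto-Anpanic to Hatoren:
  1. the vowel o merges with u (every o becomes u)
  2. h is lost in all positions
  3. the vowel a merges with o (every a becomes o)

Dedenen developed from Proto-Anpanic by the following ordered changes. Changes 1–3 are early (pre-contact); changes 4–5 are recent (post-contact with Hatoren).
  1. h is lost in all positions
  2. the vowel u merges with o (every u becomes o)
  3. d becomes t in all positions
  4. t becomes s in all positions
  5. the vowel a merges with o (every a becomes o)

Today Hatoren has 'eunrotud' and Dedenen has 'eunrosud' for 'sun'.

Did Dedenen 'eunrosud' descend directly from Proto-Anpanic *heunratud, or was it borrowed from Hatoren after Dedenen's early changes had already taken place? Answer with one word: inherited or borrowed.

borrowed

If inherited, *heunratud would pass through all of Dedenen's changes:
Dedenen: start from *heunratud.
  rule 1 (h-loss): heunratud → eunratud
  rule 2 (vowel merger): eunratud → eonratod
  rule 3 (unconditioned shift): eonratod → eonratot
  rule 4 (unconditioned shift): eonratot → eonrasos
  rule 5 (vowel merger): eonrasos → eonrosos
  ⇒ Dedenen eonrosos
If borrowed from Hatoren 'eunrotud' after the early changes, it would undergo only the recent ones:
  rule 4 (unconditioned shift): eunrotud → eunrosud
  rule 5 (vowel merger): no change (eunrosud)
  ⇒ as a loan: eunrosud
Dedenen 'eunrosud' matches the loan outcome 'eunrosud', not the inherited 'eonrosos' — it skipped the early Dedenen changes, so it was borrowed from Hatoren.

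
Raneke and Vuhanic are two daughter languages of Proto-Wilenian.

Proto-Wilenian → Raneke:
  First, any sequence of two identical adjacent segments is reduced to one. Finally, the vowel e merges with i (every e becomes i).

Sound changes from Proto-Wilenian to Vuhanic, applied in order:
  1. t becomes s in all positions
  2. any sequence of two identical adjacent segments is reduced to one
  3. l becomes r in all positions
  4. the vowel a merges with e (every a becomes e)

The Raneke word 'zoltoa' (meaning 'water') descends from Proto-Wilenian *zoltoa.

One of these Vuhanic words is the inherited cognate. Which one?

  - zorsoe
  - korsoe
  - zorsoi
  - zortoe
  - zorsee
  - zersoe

zorsoe

Vuhanic: start from *zoltoa.
  rule 1 (unconditioned shift): zoltoa → zolsoa
  rule 2: no change — zolsoa
  rule 3 (unconditioned shift): zolsoa → zorsoa
  rule 4 (vowel merger): zorsoa → zorsoe
  ⇒ Vuhanic zorsoe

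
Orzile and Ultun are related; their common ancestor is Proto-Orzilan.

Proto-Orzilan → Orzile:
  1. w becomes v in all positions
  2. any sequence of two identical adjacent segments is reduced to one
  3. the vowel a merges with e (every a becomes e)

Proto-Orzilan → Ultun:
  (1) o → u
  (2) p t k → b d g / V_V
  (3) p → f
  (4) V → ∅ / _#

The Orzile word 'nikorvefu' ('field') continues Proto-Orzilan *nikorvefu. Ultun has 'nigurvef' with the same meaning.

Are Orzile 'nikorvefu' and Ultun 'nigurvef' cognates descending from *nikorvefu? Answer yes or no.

yes

Derive the expected Ultun reflex of *nikorvefu:
Ultun: start from *nikorvefu.
  rule 1 (vowel merger): nikorvefu → nikurvefu
  rule 2 (intervocalic voicing): nikurvefu → nigurvefu
  rule 3: no change — nigurvefu
  rule 4 (apocope): nigurvefu → nigurvef
  ⇒ Ultun nigurvef
Ultun 'nigurvef' matches the regular reflex exactly, so the pair is cognate.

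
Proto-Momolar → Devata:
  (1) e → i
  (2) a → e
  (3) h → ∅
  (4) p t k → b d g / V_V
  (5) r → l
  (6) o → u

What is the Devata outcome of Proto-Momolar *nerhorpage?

nilulpegi

Devata: *nerhorpage > nirhorpagi > nirhorpegi > nirorpegi > nilolpegi > nilulpegi  (by vowel merger, vowel merger, h-loss, unconditioned shift, vowel merger)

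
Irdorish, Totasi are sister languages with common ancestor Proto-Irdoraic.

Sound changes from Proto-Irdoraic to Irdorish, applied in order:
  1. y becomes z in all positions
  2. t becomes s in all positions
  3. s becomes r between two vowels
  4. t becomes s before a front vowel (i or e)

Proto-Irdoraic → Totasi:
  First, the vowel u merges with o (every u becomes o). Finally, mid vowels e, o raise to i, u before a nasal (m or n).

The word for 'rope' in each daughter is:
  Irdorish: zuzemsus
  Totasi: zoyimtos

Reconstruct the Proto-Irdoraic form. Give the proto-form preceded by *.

Position 4: Irdorish has e, Totasi has i. Irdorish preserves e here (none of its changes turn any other segment into e), so the proto-segment is *e.
Position 3: Irdorish has z, Totasi has y. Totasi preserves y here (none of its changes turn any other segment into y), so the proto-segment is *y.
This points to *zuyemtus. Verify forward in each daughter:
Irdorish: *zuyemtus > zuzemtus > zuzemsus  (by unconditioned shift, unconditioned shift)
Totasi: start from *zuyemtus.
  rule 1 (vowel merger): zuyemtus → zoyemtos
  rule 2 (pre-nasal raising): zoyemtos → zoyimtos
  ⇒ Totasi zoyimtos
Only *zuyemtus yields all of Irdorish zuzemsus, Totasi zoyimtos.

*zuyemtus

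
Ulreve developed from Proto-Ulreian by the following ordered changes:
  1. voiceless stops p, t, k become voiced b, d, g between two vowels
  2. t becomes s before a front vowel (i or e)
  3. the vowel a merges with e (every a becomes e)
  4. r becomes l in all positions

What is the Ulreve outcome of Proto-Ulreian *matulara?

Ulreve: *matulara > madulara > medulere > medulele  (by intervocalic voicing, vowel merger, unconditioned shift)

medulele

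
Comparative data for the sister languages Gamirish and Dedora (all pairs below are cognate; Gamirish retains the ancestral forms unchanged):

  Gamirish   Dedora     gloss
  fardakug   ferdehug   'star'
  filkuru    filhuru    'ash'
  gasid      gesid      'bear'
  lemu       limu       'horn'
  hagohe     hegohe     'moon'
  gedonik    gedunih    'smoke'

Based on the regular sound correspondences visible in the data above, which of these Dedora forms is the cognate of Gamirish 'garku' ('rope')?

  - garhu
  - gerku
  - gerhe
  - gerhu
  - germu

gerhu

fardakug ~ ferdehug — Gamirish a corresponds to Dedora e after a consonant, before r.
filkuru ~ filhuru — Gamirish k corresponds to Dedora h after a consonant, before a back vowel.
Applying these to Gamirish 'garku':
  garku → gerku   (a→e after a consonant, before r)
  gerku → gerhu   (k→h after a consonant, before a back vowel)
So the Dedora cognate is 'gerhu'.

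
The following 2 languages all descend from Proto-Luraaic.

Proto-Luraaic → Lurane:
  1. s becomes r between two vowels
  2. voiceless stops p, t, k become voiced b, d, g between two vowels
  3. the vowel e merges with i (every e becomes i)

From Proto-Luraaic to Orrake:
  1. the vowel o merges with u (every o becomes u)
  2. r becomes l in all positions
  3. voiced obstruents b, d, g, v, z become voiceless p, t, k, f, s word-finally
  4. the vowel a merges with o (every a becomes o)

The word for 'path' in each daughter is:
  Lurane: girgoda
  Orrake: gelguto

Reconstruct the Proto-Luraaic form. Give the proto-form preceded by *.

Position 5: Lurane has o, Orrake has u. Lurane preserves o here (none of its changes turn any other segment into o), so the proto-segment is *o.
Position 6: Lurane has d, Orrake has t. Taking the neighbouring segments as reconstructed: Lurane d could go back to *t or *d; Orrake t can only go back to *t — the one source consistent with every daughter is *t.
Position 2: Lurane has i, Orrake has e. Orrake preserves e here (none of its changes turn any other segment into e), so the proto-segment is *e.
Continuing position by position gives *gergota; check it forward:
Lurane: start from *gergota.
  rule 1: no change — gergota
  rule 2 (intervocalic voicing): gergota → gergoda
  rule 3 (vowel merger): gergoda → girgoda
  ⇒ Lurane girgoda
Orrake: start from *gergota.
  rule 1 (vowel merger): gergota → gerguta
  rule 2 (unconditioned shift): gerguta → gelguta
  rule 3: no change — gelguta
  rule 4 (vowel merger): gelguta → gelguto
  ⇒ Orrake gelguto
No other proto-form is consistent with every reflex, so the reconstruction is *gergota.

*gergota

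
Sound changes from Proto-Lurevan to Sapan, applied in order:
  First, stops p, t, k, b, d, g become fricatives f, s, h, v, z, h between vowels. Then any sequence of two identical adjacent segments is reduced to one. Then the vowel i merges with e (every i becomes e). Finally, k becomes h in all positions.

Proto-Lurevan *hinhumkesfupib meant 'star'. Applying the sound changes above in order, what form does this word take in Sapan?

henhumhesfufeb

Sapan: *hinhumkesfupib
  hinhumkesfupib → hinhumkesfufib   [intervocalic lenition]
  hinhumkesfufib (rule 2 does not apply)
  hinhumkesfufib → henhumkesfufeb   [vowel merger]
  henhumkesfufeb → henhumhesfufeb   [unconditioned shift]
  giving Sapan henhumhesfufeb.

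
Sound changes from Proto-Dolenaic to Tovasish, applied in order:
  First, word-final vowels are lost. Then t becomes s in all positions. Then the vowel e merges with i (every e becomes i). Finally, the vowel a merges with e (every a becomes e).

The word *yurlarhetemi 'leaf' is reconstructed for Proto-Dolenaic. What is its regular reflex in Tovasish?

yurlerhisim

Tovasish: *yurlarhetemi > yurlarhetem > yurlarhesem > yurlarhisim > yurlerhisim  (by apocope, unconditioned shift, vowel merger, vowel merger)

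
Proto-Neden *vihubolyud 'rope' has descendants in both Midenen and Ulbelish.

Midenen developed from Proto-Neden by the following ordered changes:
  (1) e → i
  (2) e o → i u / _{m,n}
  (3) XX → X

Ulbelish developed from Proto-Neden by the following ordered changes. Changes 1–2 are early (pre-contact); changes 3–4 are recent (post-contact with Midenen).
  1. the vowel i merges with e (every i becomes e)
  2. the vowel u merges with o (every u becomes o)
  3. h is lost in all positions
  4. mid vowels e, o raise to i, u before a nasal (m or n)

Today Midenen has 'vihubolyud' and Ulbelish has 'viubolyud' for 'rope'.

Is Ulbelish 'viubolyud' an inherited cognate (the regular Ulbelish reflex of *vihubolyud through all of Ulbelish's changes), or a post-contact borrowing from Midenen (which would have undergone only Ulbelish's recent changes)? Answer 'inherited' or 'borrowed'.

If inherited, *vihubolyud would pass through all of Ulbelish's changes:
Ulbelish: *vihubolyud
  vihubolyud → vehubolyud   [vowel merger]
  vehubolyud → vehobolyod   [vowel merger]
  vehobolyod → veobolyod   [h-loss]
  veobolyod (rule 4 does not apply)
  giving Ulbelish veobolyod.
If borrowed from Midenen 'vihubolyud' after the early changes, it would undergo only the recent ones:
  rule 3 (h-loss): vihubolyud → viubolyud
  rule 4 (pre-nasal raising): no change (viubolyud)
  ⇒ as a loan: viubolyud
Ulbelish 'viubolyud' matches the loan outcome 'viubolyud', not the inherited 'veobolyod' — it skipped the early Ulbelish changes, so it was borrowed from Midenen.

borrowed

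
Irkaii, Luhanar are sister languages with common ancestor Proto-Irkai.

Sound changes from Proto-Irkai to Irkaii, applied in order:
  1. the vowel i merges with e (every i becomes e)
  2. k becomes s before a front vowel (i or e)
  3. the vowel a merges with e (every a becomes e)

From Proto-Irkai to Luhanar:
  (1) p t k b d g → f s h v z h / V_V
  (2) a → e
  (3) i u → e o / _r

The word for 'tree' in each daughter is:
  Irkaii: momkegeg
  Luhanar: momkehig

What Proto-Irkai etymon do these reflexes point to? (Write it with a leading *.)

Position 6: Irkaii has g, Luhanar has h. Irkaii preserves g here (none of its changes turn any other segment into g), so the proto-segment is *g.
Position 7: Irkaii has e, Luhanar has i. Luhanar preserves i here (none of its changes turn any other segment into i), so the proto-segment is *i.
Position 5: Irkaii has e, Luhanar has e. Taking the neighbouring segments as reconstructed: Irkaii e can only go back to *a; Luhanar e could go back to *a or *e — the one source consistent with every daughter is *a.
Continuing position by position gives *momkagig; check it forward:
Irkaii: start from *momkagig.
  rule 1 (vowel merger): momkagig → momkageg
  rule 2: no change — momkageg
  rule 3 (vowel merger): momkageg → momkegeg
  ⇒ Irkaii momkegeg
Luhanar: *momkagig
  momkagig → momkahig   [intervocalic lenition]
  momkahig → momkehig   [vowel merger]
  momkehig (rule 3 does not apply)
  giving Luhanar momkehig.
Only *momkagig yields all of Irkaii momkegeg, Luhanar momkehig.

*momkagig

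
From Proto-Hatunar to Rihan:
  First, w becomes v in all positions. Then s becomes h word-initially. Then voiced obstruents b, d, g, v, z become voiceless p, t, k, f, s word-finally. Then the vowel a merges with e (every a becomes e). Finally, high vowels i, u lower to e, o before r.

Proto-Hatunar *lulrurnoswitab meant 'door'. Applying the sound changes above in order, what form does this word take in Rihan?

Rihan: start from *lulrurnoswitab.
  rule 1 (unconditioned shift): lulrurnoswitab → lulrurnosvitab
  rule 2: no change — lulrurnosvitab
  rule 3 (final devoicing): lulrurnosvitab → lulrurnosvitap
  rule 4 (vowel merger): lulrurnosvitap → lulrurnosvitep
  rule 5 (pre-rhotic lowering): lulrurnosvitep → lulrornosvitep
  ⇒ Rihan lulrornosvitep

lulrornosvitep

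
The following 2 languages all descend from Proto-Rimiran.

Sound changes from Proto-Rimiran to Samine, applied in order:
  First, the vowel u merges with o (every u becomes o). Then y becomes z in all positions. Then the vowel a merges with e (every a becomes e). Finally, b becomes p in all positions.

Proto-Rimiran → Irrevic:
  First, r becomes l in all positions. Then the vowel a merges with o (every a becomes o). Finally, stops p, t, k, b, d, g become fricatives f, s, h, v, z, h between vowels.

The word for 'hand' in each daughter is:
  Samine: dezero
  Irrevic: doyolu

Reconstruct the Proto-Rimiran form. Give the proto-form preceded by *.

Position 3: Samine has z, Irrevic has y. Irrevic preserves y here (none of its changes turn any other segment into y), so the proto-segment is *y.
Position 2: Samine has e, Irrevic has o. Taking the neighbouring segments as reconstructed: Samine e could go back to *a or *e; Irrevic o could go back to *a or *o — the one source consistent with every daughter is *a.
Continuing position by position gives *dayaru; check it forward:
Samine: *dayaru
  dayaru → dayaro   [vowel merger]
  dayaro → dazaro   [unconditioned shift]
  dazaro → dezero   [vowel merger]
  dezero (rule 4 does not apply)
  giving Samine dezero.
Irrevic: start from *dayaru.
  rule 1 (unconditioned shift): dayaru → dayalu
  rule 2 (vowel merger): dayalu → doyolu
  rule 3: no change — doyolu
  ⇒ Irrevic doyolu
*dayaru is the unique common source.

*dayaru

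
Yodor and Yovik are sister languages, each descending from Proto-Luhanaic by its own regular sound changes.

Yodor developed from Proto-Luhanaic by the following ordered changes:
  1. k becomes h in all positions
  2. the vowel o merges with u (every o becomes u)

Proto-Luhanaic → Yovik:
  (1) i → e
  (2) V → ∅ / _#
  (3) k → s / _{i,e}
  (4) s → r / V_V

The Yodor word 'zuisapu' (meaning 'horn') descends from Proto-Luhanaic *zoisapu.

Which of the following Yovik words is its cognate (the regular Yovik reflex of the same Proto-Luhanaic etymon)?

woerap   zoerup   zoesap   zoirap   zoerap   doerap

Yovik: *zoisapu > zoesapu > zoesap > zoerap  (by vowel merger, apocope, rhotacism)
Among the options, 'zoerap' alone shows every Yovik change applied in order.

zoerap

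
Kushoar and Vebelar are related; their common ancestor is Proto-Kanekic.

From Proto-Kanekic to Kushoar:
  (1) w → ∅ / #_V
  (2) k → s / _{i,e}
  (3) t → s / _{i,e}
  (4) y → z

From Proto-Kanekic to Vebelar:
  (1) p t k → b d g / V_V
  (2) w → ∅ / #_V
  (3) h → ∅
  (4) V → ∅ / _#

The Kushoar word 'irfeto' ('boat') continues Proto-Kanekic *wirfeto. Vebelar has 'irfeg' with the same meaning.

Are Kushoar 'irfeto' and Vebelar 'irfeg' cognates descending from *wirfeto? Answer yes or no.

Derive the expected Vebelar reflex of *wirfeto:
Vebelar: *wirfeto > wirfedo > irfedo > irfed  (by intervocalic voicing, glide loss, apocope)
The regular Vebelar reflex would be 'irfed', but the attested form is 'irfeg'. The correspondence is irregular, so they are not cognates (the Vebelar form has a different source).

no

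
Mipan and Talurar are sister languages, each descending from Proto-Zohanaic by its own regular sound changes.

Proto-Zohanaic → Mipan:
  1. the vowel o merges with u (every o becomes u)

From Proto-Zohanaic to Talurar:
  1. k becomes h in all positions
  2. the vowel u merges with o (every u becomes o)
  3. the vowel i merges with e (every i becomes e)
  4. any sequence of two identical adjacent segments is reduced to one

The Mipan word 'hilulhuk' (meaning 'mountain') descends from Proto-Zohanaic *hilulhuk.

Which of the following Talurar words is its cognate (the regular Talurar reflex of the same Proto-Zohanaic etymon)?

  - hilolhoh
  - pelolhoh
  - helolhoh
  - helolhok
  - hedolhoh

Talurar: *hilulhuk
  hilulhuk → hilulhuh   [unconditioned shift]
  hilulhuh → hilolhoh   [vowel merger]
  hilolhoh → helolhoh   [vowel merger]
  helolhoh (rule 4 does not apply)
  giving Talurar helolhoh.
Only 'helolhoh' matches the regular Talurar development of *hilulhuk.

helolhoh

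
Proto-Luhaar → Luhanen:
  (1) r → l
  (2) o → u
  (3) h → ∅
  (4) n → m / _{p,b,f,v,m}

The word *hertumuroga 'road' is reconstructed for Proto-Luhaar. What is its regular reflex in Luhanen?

Luhanen: *hertumuroga
  hertumuroga → heltumuloga   [unconditioned shift]
  heltumuloga → heltumuluga   [vowel merger]
  heltumuluga → eltumuluga   [h-loss]
  eltumuluga (rule 4 does not apply)
  giving Luhanen eltumuluga.

eltumuluga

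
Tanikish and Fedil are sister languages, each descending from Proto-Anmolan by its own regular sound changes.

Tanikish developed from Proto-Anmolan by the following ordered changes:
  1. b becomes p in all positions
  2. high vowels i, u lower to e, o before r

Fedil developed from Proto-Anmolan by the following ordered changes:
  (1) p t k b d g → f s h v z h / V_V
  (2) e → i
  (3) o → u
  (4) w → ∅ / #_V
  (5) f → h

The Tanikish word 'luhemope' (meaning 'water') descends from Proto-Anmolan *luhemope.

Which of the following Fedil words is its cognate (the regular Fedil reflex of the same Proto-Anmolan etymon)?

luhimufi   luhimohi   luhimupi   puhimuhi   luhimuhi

luhimuhi

Fedil: start from *luhemope.
  rule 1 (intervocalic lenition): luhemope → luhemofe
  rule 2 (vowel merger): luhemofe → luhimofi
  rule 3 (vowel merger): luhimofi → luhimufi
  rule 4: no change — luhimufi
  rule 5 (unconditioned shift): luhimufi → luhimuhi
  ⇒ Fedil luhimuhi
The other candidates each miss or misapply at least one Fedil change.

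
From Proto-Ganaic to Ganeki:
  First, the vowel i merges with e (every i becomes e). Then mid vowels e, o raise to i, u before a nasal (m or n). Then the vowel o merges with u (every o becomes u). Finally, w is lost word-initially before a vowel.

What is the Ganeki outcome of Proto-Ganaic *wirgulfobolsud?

ergulfubulsud

Ganeki: *wirgulfobolsud > wergulfobolsud > wergulfubulsud > ergulfubulsud  (by vowel merger, vowel merger, glide loss)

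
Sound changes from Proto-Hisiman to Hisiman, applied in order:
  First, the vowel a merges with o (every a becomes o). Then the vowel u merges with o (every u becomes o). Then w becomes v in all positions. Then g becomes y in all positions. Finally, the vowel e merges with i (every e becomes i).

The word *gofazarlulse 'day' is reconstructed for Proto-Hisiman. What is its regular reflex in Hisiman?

Hisiman: *gofazarlulse
  gofazarlulse → gofozorlulse   [vowel merger]
  gofozorlulse → gofozorlolse   [vowel merger]
  gofozorlolse (rule 3 does not apply)
  gofozorlolse → yofozorlolse   [unconditioned shift]
  yofozorlolse → yofozorlolsi   [vowel merger]
  giving Hisiman yofozorlolsi.

yofozorlolsi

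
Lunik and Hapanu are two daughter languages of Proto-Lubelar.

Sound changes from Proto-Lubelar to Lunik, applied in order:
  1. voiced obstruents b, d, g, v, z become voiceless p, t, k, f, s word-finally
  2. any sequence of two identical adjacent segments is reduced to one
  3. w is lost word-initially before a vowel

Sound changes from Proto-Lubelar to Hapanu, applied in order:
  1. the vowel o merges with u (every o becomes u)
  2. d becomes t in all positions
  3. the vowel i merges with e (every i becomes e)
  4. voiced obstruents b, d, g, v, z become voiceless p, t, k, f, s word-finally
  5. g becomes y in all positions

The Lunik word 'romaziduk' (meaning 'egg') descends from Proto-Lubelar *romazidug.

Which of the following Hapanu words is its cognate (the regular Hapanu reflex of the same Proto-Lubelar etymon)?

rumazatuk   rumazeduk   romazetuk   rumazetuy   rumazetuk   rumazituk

rumazetuk

Hapanu: *romazidug
  romazidug → rumazidug   [vowel merger]
  rumazidug → rumazitug   [unconditioned shift]
  rumazitug → rumazetug   [vowel merger]
  rumazetug → rumazetuk   [final devoicing]
  rumazetuk (rule 5 does not apply)
  giving Hapanu rumazetuk.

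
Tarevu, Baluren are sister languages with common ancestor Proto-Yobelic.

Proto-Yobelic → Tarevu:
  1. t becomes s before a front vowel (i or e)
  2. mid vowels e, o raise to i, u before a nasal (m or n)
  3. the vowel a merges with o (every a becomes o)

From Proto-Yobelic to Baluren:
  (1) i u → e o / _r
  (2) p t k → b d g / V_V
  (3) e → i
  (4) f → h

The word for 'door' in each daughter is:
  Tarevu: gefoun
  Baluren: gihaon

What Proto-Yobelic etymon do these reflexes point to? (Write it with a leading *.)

*gefaon

Position 3: Tarevu has f, Baluren has h. Tarevu preserves f here (none of its changes turn any other segment into f), so the proto-segment is *f.
Position 4: Tarevu has o, Baluren has a. Baluren preserves a here (none of its changes turn any other segment into a), so the proto-segment is *a.
Position 2: Tarevu has e, Baluren has i. Tarevu preserves e here (none of its changes turn any other segment into e), so the proto-segment is *e.
This points to *gefaon. Verify forward in each daughter:
Tarevu: start from *gefaon.
  rule 1: no change — gefaon
  rule 2 (pre-nasal raising): gefaon → gefaun
  rule 3 (vowel merger): gefaun → gefoun
  ⇒ Tarevu gefoun
Baluren: *gefaon > gifaon > gihaon  (by vowel merger, unconditioned shift)
*gefaon is the unique common source.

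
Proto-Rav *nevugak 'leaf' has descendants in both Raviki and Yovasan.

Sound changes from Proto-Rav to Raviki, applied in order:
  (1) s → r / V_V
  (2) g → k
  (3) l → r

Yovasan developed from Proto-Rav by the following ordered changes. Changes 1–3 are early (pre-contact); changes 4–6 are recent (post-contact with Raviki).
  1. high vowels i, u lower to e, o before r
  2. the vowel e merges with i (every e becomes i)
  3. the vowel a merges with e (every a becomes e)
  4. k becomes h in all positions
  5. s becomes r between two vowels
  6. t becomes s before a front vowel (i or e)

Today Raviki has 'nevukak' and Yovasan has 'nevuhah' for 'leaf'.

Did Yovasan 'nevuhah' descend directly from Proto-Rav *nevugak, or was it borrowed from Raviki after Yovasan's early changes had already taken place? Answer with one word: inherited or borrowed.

borrowed

If inherited, *nevugak would pass through all of Yovasan's changes:
Yovasan: *nevugak > nivugak > nivugek > nivugeh  (by vowel merger, vowel merger, unconditioned shift)
If borrowed from Raviki 'nevukak' after the early changes, it would undergo only the recent ones:
  rule 4 (unconditioned shift): nevukak → nevuhah
  rule 5 (rhotacism): no change (nevuhah)
  rule 6 (palatalisation): no change (nevuhah)
  ⇒ as a loan: nevuhah
Yovasan 'nevuhah' matches the loan outcome 'nevuhah', not the inherited 'nivugeh' — it skipped the early Yovasan changes, so it was borrowed from Raviki.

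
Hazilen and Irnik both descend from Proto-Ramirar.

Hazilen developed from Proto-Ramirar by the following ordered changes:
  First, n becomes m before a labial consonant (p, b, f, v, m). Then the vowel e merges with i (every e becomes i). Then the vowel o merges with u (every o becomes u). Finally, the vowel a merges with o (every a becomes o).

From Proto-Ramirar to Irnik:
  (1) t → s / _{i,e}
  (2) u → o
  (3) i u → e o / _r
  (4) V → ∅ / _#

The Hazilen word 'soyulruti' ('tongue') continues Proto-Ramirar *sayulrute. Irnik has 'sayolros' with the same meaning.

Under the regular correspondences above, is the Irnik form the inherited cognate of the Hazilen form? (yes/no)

yes

Derive the expected Irnik reflex of *sayulrute:
Irnik: *sayulrute > sayulruse > sayolrose > sayolros  (by palatalisation, vowel merger, apocope)
Irnik 'sayolros' matches the regular reflex exactly, so the pair is cognate.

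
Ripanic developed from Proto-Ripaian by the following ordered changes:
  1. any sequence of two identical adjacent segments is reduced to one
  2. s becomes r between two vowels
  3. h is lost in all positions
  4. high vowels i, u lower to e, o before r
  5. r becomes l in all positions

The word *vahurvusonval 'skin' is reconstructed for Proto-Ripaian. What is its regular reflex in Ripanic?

Ripanic: start from *vahurvusonval.
  rule 1: no change — vahurvusonval
  rule 2 (rhotacism): vahurvusonval → vahurvuronval
  rule 3 (h-loss): vahurvuronval → vaurvuronval
  rule 4 (pre-rhotic lowering): vaurvuronval → vaorvoronval
  rule 5 (unconditioned shift): vaorvoronval → vaolvolonval
  ⇒ Ripanic vaolvolonval

vaolvolonval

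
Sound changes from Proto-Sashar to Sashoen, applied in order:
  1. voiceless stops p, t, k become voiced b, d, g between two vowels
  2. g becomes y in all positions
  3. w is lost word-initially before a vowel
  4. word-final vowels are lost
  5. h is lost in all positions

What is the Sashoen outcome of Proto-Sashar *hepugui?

Sashoen: start from *hepugui.
  rule 1 (intervocalic voicing): hepugui → hebugui
  rule 2 (unconditioned shift): hebugui → hebuyui
  rule 3: no change — hebuyui
  rule 4 (apocope): hebuyui → hebuyu
  rule 5 (h-loss): hebuyu → ebuyu
  ⇒ Sashoen ebuyu

ebuyu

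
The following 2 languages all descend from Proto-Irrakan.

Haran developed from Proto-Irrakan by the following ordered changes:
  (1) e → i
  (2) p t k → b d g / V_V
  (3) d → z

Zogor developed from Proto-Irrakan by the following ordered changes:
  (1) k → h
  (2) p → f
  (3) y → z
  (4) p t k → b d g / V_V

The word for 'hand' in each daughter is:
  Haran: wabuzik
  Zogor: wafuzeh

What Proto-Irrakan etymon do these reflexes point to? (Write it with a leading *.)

*wapuzek

Position 3: Haran has b, Zogor has f. Taking the neighbouring segments as reconstructed: Haran b could go back to *p or *b; Zogor f could go back to *p or *f — the one source consistent with every daughter is *p.
Position 7: Haran has k, Zogor has h. Haran preserves k here (none of its changes turn any other segment into k), so the proto-segment is *k.
Position 6: Haran has i, Zogor has e. Zogor preserves e here (none of its changes turn any other segment into e), so the proto-segment is *e.
Verify the candidate proto-form against each daughter:
Haran: start from *wapuzek.
  rule 1 (vowel merger): wapuzek → wapuzik
  rule 2 (intervocalic voicing): wapuzik → wabuzik
  rule 3: no change — wabuzik
  ⇒ Haran wabuzik
Zogor: start from *wapuzek.
  rule 1 (unconditioned shift): wapuzek → wapuzeh
  rule 2 (unconditioned shift): wapuzeh → wafuzeh
  rule 3: no change — wafuzeh
  rule 4: no change — wafuzeh
  ⇒ Zogor wafuzeh
Only *wapuzek yields all of Haran wabuzik, Zogor wafuzeh.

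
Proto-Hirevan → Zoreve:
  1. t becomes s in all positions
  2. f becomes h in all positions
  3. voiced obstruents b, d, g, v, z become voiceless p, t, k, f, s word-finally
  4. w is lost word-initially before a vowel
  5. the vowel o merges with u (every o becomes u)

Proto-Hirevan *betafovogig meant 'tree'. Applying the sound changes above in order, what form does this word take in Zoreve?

Zoreve: *betafovogig > besafovogig > besahovogig > besahovogik > besahuvugik  (by unconditioned shift, unconditioned shift, final devoicing, vowel merger)

besahuvugik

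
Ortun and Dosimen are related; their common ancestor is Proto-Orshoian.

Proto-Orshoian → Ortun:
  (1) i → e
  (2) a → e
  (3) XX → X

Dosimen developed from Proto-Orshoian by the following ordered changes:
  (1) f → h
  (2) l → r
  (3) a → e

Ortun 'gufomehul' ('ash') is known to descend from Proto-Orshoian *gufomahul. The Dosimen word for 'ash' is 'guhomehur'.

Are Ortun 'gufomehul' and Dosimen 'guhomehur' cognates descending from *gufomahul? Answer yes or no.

Derive the expected Dosimen reflex of *gufomahul:
Dosimen: *gufomahul > guhomahul > guhomahur > guhomehur  (by unconditioned shift, unconditioned shift, vowel merger)
Dosimen 'guhomehur' matches the regular reflex exactly, so the pair is cognate.

yes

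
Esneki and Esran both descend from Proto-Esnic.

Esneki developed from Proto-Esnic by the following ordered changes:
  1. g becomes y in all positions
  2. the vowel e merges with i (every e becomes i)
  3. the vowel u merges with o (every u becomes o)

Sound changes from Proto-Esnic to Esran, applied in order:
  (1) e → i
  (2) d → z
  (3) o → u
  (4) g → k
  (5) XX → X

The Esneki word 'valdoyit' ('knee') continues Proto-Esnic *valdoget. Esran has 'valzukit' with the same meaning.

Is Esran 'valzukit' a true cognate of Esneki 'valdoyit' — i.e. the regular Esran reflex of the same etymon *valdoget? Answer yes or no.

yes

Derive the expected Esran reflex of *valdoget:
Esran: start from *valdoget.
  rule 1 (vowel merger): valdoget → valdogit
  rule 2 (unconditioned shift): valdogit → valzogit
  rule 3 (vowel merger): valzogit → valzugit
  rule 4 (unconditioned shift): valzugit → valzukit
  rule 5: no change — valzukit
  ⇒ Esran valzukit
Esran 'valzukit' matches the regular reflex exactly, so the pair is cognate.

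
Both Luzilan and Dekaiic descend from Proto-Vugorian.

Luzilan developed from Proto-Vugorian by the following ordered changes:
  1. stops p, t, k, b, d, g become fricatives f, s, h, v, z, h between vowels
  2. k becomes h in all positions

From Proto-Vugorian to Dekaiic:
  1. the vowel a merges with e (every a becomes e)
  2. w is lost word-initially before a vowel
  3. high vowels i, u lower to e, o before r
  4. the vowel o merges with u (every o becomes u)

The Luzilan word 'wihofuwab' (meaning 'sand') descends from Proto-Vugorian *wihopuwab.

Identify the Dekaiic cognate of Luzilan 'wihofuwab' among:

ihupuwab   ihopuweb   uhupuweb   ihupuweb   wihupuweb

Dekaiic: *wihopuwab > wihopuweb > ihopuweb > ihupuweb  (by vowel merger, glide loss, vowel merger)
Only 'ihupuweb' matches the regular Dekaiic development of *wihopuwab.

ihupuweb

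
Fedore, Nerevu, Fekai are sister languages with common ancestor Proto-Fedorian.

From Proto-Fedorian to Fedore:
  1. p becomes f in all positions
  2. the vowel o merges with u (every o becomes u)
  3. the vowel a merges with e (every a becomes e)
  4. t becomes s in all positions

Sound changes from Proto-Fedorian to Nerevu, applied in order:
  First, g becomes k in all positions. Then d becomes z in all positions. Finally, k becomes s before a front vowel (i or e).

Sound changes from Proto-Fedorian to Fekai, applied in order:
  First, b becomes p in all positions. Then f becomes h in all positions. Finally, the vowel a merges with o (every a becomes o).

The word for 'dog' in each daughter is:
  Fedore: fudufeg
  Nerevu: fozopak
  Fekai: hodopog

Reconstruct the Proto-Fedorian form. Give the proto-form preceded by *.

Position 3: Fedore has d, Nerevu has z, Fekai has d. Fedore preserves d here (none of its changes turn any other segment into d), so the proto-segment is *d.
Position 4: Fedore has u, Nerevu has o, Fekai has o. Nerevu preserves o here (none of its changes turn any other segment into o), so the proto-segment is *o.
Verify the candidate proto-form against each daughter:
Fedore: *fodopag > fodofag > fudufag > fudufeg  (by unconditioned shift, vowel merger, vowel merger)
Nerevu: *fodopag > fodopak > fozopak  (by unconditioned shift, unconditioned shift)
Fekai: start from *fodopag.
  rule 1: no change — fodopag
  rule 2 (unconditioned shift): fodopag → hodopag
  rule 3 (vowel merger): hodopag → hodopog
  ⇒ Fekai hodopog
No other proto-form is consistent with every reflex, so the reconstruction is *fodopag.

*fodopag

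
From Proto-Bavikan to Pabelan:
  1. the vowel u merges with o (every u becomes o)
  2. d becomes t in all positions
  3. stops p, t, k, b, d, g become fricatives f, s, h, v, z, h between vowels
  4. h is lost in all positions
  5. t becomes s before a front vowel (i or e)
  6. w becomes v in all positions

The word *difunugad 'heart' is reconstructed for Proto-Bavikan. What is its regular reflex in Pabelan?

Pabelan: start from *difunugad.
  rule 1 (vowel merger): difunugad → difonogad
  rule 2 (unconditioned shift): difonogad → tifonogat
  rule 3 (intervocalic lenition): tifonogat → tifonohat
  rule 4 (h-loss): tifonohat → tifonoat
  rule 5 (palatalisation): tifonoat → sifonoat
  rule 6: no change — sifonoat
  ⇒ Pabelan sifonoat

sifonoat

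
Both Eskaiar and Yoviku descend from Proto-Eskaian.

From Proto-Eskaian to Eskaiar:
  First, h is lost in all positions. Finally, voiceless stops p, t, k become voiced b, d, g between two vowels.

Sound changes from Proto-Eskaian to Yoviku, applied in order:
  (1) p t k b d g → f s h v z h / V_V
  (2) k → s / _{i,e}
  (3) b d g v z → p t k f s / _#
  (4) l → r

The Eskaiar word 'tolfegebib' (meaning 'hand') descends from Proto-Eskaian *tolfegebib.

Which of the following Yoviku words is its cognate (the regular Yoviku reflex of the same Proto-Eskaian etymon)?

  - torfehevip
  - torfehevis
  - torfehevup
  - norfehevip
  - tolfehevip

torfehevip

Yoviku: *tolfegebib
  tolfegebib → tolfehevib   [intervocalic lenition]
  tolfehevib (rule 2 does not apply)
  tolfehevib → tolfehevip   [final devoicing]
  tolfehevip → torfehevip   [unconditioned shift]
  giving Yoviku torfehevip.
The other candidates each miss or misapply at least one Yoviku change.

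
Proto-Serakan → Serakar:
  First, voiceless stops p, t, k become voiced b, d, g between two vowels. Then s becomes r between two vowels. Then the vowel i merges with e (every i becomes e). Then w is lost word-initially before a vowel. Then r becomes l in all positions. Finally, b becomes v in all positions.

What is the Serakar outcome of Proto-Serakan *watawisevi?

adaweleve

Serakar: start from *watawisevi.
  rule 1 (intervocalic voicing): watawisevi → wadawisevi
  rule 2 (rhotacism): wadawisevi → wadawirevi
  rule 3 (vowel merger): wadawirevi → wadawereve
  rule 4 (glide loss): wadawereve → adawereve
  rule 5 (unconditioned shift): adawereve → adaweleve
  rule 6: no change — adaweleve
  ⇒ Serakar adaweleve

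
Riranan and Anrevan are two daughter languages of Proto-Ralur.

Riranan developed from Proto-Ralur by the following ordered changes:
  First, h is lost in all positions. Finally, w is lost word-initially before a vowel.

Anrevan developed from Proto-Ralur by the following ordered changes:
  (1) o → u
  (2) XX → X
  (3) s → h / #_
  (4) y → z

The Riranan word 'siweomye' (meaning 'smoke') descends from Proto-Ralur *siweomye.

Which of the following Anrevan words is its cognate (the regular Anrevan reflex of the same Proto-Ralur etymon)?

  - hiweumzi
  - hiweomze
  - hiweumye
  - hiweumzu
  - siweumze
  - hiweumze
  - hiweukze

Anrevan: *siweomye
  siweomye → siweumye   [vowel merger]
  siweumye (rule 2 does not apply)
  siweumye → hiweumye   [debuccalisation]
  hiweumye → hiweumze   [unconditioned shift]
  giving Anrevan hiweumze.
Among the options, 'hiweumze' alone shows every Anrevan change applied in order.

hiweumze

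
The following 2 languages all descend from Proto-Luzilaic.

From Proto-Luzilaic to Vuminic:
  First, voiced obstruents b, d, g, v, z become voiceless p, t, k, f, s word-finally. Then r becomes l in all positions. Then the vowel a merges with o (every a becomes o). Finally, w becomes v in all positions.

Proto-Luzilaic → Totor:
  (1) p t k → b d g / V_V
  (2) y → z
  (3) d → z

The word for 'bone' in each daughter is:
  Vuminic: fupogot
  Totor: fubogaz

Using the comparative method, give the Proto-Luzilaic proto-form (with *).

*fupogad

Position 7: Vuminic has t, Totor has z. Taking the neighbouring segments as reconstructed: Vuminic t could go back to *t or *d; Totor z could go back to *d or *z or *y — the one source consistent with every daughter is *d.
Position 3: Vuminic has p, Totor has b. Taking the neighbouring segments as reconstructed: Vuminic p can only go back to *p; Totor b could go back to *p or *b — the one source consistent with every daughter is *p.
This points to *fupogad. Verify forward in each daughter:
Vuminic: *fupogad
  fupogad → fupogat   [final devoicing]
  fupogat (rule 2 does not apply)
  fupogat → fupogot   [vowel merger]
  fupogot (rule 4 does not apply)
  giving Vuminic fupogot.
Totor: start from *fupogad.
  rule 1 (intervocalic voicing): fupogad → fubogad
  rule 2: no change — fubogad
  rule 3 (unconditioned shift): fubogad → fubogaz
  ⇒ Totor fubogaz
*fupogad is the unique common source.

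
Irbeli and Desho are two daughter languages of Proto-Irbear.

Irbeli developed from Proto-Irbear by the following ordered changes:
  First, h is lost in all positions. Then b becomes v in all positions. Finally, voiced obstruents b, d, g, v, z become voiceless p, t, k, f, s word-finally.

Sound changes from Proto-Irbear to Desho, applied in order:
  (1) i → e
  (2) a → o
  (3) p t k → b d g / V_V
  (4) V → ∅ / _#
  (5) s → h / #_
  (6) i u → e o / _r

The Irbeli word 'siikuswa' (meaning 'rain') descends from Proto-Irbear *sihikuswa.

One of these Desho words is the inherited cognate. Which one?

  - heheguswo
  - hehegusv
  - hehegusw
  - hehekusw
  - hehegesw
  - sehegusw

Desho: *sihikuswa
  sihikuswa → sehekuswa   [vowel merger]
  sehekuswa → sehekuswo   [vowel merger]
  sehekuswo → seheguswo   [intervocalic voicing]
  seheguswo → sehegusw   [apocope]
  sehegusw → hehegusw   [debuccalisation]
  hehegusw (rule 6 does not apply)
  giving Desho hehegusw.

hehegusw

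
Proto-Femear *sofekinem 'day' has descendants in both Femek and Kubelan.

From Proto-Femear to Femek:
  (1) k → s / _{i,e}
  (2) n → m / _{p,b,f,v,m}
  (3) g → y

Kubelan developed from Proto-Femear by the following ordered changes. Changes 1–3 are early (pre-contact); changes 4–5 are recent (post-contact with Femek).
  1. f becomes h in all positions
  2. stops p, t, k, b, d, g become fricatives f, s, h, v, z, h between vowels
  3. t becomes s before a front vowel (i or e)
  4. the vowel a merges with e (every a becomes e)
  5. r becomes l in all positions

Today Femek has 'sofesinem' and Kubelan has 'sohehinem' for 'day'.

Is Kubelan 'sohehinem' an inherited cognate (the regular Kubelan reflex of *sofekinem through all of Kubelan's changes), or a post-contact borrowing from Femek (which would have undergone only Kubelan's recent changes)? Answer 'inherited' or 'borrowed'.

inherited

If inherited, *sofekinem would pass through all of Kubelan's changes:
Kubelan: start from *sofekinem.
  rule 1 (unconditioned shift): sofekinem → sohekinem
  rule 2 (intervocalic lenition): sohekinem → sohehinem
  rule 3: no change — sohehinem
  rule 4: no change — sohehinem
  rule 5: no change — sohehinem
  ⇒ Kubelan sohehinem
If borrowed from Femek 'sofesinem' after the early changes, it would undergo only the recent ones:
  rule 4 (vowel merger): no change (sofesinem)
  rule 5 (unconditioned shift): no change (sofesinem)
  ⇒ as a loan: sofesinem
Kubelan 'sohehinem' matches the inherited outcome exactly, so it is an inherited cognate, not a loan.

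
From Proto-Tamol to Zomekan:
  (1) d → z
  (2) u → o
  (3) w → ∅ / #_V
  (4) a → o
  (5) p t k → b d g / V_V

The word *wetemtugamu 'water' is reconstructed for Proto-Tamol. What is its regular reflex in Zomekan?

Zomekan: *wetemtugamu > wetemtogamo > etemtogamo > etemtogomo > edemtogomo  (by vowel merger, glide loss, vowel merger, intervocalic voicing)

edemtogomo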